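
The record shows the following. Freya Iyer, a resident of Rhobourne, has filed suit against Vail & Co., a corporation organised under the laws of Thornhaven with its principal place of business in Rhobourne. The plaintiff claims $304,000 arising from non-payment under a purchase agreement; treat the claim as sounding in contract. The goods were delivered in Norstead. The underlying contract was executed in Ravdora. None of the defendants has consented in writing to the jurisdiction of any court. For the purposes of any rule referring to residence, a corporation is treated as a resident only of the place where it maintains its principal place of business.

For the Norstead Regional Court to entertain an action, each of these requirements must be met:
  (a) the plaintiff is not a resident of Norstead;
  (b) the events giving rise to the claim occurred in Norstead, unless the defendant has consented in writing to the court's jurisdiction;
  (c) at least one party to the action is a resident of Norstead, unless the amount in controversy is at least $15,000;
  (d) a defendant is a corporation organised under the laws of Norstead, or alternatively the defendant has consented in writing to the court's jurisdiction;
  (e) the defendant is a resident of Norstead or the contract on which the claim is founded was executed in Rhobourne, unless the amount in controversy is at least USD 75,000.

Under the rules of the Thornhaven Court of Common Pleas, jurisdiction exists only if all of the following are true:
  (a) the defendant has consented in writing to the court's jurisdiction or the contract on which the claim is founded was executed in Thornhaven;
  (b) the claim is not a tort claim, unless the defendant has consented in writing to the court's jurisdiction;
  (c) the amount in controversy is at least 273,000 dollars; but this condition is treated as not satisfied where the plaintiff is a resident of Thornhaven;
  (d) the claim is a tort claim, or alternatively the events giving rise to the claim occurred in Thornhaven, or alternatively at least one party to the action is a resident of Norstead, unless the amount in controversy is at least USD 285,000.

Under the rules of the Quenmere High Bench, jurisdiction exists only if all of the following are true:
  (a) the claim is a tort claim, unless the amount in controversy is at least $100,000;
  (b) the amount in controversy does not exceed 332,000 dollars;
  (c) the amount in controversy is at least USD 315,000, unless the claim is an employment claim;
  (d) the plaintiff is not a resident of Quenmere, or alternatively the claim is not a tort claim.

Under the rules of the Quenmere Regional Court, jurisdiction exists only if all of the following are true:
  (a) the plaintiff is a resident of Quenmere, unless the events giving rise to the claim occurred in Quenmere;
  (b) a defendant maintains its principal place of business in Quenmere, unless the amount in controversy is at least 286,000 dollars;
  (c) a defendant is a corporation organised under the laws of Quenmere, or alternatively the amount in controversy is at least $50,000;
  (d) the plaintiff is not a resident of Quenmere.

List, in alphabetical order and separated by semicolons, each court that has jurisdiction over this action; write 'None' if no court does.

The Norstead Regional Court:
  (a) The plaintiff resides in Rhobourne, which is not Norstead. Met.
  (b) The operative events occurred in Norstead. Met.
  (c) No party resides in Norstead. However, the amount in controversy is 304,000 dollars, which meets the USD 15,000 floor, so the 'unless' proviso supplies this condition. Satisfied.
  (d) The corporate defendant(s) are organised in Thornhaven, not Norstead; no such written consent has been filed — every alternative fails. Not satisfied.
  (e) The defendant resides in Rhobourne, not Norstead; the contract was executed in Ravdora, not Rhobourne — none of the alternatives is met. The proviso rescues it, though: the amount in controversy is $304,000, which meets the $75,000 floor. Condition met.
  → Not every requirement is met — no jurisdiction.
The Thornhaven Court of Common Pleas:
  (a) No such written consent has been filed; the contract was executed in Ravdora, not Thornhaven — every alternative fails. Not satisfied.
  (b) The claim is a contract claim, not a tort claim. Condition met.
  (c) The amount in controversy is $304,000, which meets the $273,000 floor. And the carve-out is inapplicable — the plaintiff resides in Rhobourne, not Thornhaven. Condition met.
  (d) The claim is a contract claim, not a tort claim; the operative events occurred in Norstead, not Thornhaven; no party resides in Norstead — none of the alternatives is met. However, the amount in controversy is 304,000 dollars, which meets the 285,000 dollars floor, so the 'unless' proviso supplies this condition. Satisfied.
  → Not every requirement is met — no jurisdiction.
The Quenmere High Bench:
  (a) The claim is a contract claim, not a tort claim. But the amount in controversy is 304,000 dollars, which meets the $100,000 floor, and the 'unless' clause therefore excuses the requirement. Condition met.
  (b) The amount in controversy is $304,000, within the $332,000 ceiling. Met.
  (c) The amount in controversy is 304,000 dollars, below the USD 315,000 floor. The proviso offers no rescue either, since the claim is a contract claim, not an employment claim. Condition not met.
  (d) The plaintiff resides in Rhobourne, which is not Quenmere — that alternative is enough. Satisfied.
  → The court lacks jurisdiction.
The Quenmere Regional Court:
  (a) The plaintiff resides in Rhobourne, not Quenmere. The proviso offers no rescue either, since the operative events occurred in Norstead, not Quenmere. Fails.
  (b) The corporate defendant(s) have their principal place of business in Rhobourne, not Quenmere. But the amount in controversy is 304,000 dollars, which meets the USD 286,000 floor, and the 'unless' clause therefore excuses the requirement. Satisfied.
  (c) The amount in controversy is USD 304,000, which meets the 50,000 dollars floor, which satisfies one of the alternatives. Condition met.
  (d) The plaintiff resides in Rhobourne, which is not Quenmere. Satisfied.
  → No jurisdiction.

None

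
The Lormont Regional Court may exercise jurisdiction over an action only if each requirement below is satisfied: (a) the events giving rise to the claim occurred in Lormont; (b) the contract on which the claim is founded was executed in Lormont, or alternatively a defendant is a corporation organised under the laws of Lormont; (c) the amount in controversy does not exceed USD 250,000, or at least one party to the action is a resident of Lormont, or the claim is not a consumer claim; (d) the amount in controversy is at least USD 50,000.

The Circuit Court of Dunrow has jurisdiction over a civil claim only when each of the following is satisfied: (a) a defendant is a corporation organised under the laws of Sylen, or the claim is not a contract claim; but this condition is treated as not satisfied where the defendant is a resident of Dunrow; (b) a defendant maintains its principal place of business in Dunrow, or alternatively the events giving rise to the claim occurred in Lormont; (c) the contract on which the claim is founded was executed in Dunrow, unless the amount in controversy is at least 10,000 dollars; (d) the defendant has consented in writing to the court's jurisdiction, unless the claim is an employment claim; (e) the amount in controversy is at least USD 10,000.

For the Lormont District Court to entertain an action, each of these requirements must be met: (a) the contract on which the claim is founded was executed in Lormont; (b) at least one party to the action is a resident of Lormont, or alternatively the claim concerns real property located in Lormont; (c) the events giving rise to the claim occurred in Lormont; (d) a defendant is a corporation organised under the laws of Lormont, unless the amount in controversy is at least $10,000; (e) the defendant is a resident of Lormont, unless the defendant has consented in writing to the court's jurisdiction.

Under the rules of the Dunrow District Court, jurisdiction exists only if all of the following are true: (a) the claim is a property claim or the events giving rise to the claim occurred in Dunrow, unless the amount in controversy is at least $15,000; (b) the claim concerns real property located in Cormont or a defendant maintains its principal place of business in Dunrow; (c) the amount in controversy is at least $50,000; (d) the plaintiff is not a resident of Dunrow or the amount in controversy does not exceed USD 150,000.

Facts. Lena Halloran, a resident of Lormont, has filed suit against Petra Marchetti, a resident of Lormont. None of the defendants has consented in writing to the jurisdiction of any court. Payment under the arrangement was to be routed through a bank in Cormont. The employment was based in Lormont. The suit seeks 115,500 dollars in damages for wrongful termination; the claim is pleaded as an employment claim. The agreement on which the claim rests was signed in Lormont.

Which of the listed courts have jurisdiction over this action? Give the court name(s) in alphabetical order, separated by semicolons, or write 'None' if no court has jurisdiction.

The Lormont Regional Court:
  (a) The operative events occurred in Lormont. Met.
  (b) The contract was executed in Lormont, which satisfies one of the alternatives. Satisfied.
  (c) The amount in controversy is 115,500 dollars, within the USD 250,000 ceiling — that alternative is enough. Satisfied.
  (d) The amount in controversy is USD 115,500, which meets the 50,000 dollars floor. Condition met.
  → The court has jurisdiction.
The Circuit Court of Dunrow:
  (a) The claim is an employment claim, not a contract claim, so one alternative holds. And the carve-out is inapplicable — the defendant resides in Lormont, not Dunrow. Satisfied.
  (b) The operative events occurred in Lormont, which satisfies one of the alternatives. Condition met.
  (c) The contract was executed in Lormont, not Dunrow. But the amount in controversy is USD 115,500, which meets the $10,000 floor, and the 'unless' clause therefore excuses the requirement. Condition met.
  (d) No such written consent has been filed. However, the claim is an employment claim, so the 'unless' proviso supplies this condition. Satisfied.
  (e) The amount in controversy is $115,500, which meets the 10,000 dollars floor. Met.
  → The court has jurisdiction.
The Lormont District Court:
  (a) The contract was executed in Lormont. Satisfied.
  (b) Lena Halloran resides in Lormont, so one alternative holds. Met.
  (c) The operative events occurred in Lormont. Met.
  (d) No defendant is a corporation. However, the amount in controversy is USD 115,500, which meets the 10,000 dollars floor, so the 'unless' proviso supplies this condition. Met.
  (e) The defendant resides in Lormont. Satisfied.
  → Every requirement is satisfied — jurisdiction.
The Dunrow District Court:
  (a) The claim is an employment claim, not a property claim; the operative events occurred in Lormont, not Dunrow — no alternative holds. However, the amount in controversy is USD 115,500, which meets the USD 15,000 floor, so the 'unless' proviso supplies this condition. Condition met.
  (b) The claim does not concern real property; no defendant is a corporation — no alternative holds. Condition not met.
  (c) The amount in controversy is $115,500, which meets the $50,000 floor. Met.
  (d) The plaintiff resides in Lormont, which is not Dunrow, which satisfies one of the alternatives. Satisfied.
  → No jurisdiction.

the Circuit Court of Dunrow; the Lormont District Court; the Lormont Regional Court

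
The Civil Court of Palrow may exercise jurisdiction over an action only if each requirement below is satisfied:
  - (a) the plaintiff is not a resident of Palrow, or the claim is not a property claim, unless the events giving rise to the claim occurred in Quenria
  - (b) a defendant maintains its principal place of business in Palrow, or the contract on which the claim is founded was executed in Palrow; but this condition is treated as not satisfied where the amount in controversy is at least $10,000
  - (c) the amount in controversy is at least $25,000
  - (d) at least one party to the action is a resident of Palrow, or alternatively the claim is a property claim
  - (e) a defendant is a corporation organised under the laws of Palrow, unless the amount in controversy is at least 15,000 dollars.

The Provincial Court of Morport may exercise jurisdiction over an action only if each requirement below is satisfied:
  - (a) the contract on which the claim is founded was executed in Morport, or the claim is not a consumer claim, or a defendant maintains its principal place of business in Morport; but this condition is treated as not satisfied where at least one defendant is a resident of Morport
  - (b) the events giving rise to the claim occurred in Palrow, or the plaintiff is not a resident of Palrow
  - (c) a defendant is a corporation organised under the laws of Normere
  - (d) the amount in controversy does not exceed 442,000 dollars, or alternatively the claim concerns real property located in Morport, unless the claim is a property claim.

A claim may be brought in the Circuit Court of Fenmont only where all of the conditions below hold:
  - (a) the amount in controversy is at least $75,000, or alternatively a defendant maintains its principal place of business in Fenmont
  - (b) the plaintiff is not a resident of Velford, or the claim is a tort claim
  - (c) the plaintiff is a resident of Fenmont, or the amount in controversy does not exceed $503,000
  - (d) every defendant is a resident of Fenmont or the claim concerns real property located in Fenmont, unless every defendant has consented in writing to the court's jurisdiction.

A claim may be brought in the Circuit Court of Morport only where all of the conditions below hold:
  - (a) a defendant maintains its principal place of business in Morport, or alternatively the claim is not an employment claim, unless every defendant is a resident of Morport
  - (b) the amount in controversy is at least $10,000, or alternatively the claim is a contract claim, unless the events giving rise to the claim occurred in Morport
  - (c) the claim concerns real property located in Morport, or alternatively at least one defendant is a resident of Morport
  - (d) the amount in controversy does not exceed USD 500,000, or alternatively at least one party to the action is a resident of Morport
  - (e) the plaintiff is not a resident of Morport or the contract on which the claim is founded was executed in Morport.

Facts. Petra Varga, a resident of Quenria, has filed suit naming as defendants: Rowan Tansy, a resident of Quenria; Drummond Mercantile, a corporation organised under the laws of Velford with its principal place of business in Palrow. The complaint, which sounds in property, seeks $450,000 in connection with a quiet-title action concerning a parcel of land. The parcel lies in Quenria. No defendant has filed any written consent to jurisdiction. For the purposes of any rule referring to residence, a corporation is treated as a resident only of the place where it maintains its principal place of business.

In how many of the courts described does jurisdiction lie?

The Civil Court of Palrow:
  (a) The plaintiff resides in Quenria, which is not Palrow, so one alternative holds. Satisfied.
  (b) Drummond Mercantile has its principal place of business in Palrow — that alternative is enough. However, the amount in controversy is 450,000 dollars, which meets the 10,000 dollars floor, which falls within the stated exception and so defeats the condition. Not satisfied.
  (c) The amount in controversy is 450,000 dollars, which meets the $25,000 floor. Condition met.
  (d) Drummond Mercantile resides in Palrow, which satisfies one of the alternatives. Condition met.
  (e) The corporate defendant(s) are organised in Velford, not Palrow. However, the amount in controversy is $450,000, which meets the $15,000 floor, so the 'unless' proviso supplies this condition. Satisfied.
  → At least one condition fails; no jurisdiction.
The Provincial Court of Morport:
  (a) The claim is a property claim, not a consumer claim, which satisfies one of the alternatives. And the carve-out is inapplicable — no defendant resides in Morport (they reside in Quenria, Palrow). Satisfied.
  (b) The plaintiff resides in Quenria, which is not Palrow, so one alternative holds. Satisfied.
  (c) The corporate defendant(s) are organised in Velford, not Normere. Not satisfied.
  (d) The amount in controversy is $450,000, above the 442,000 dollars ceiling; the property lies in Quenria, not Morport — no alternative holds. But the claim is a property claim, and the 'unless' clause therefore excuses the requirement. Met.
  → The court lacks jurisdiction.
The Circuit Court of Fenmont:
  (a) The amount in controversy is 450,000 dollars, which meets the USD 75,000 floor, so this disjunct is met. Satisfied.
  (b) The plaintiff resides in Quenria, which is not Velford, so this disjunct is met. Satisfied.
  (c) The amount in controversy is 450,000 dollars, within the USD 503,000 ceiling, so this disjunct is met. Satisfied.
  (d) The defendants reside as follows — Rowan Tansy in Quenria, Drummond Mercantile in Palrow — not all in Fenmont; the property lies in Quenria, not Fenmont — none of the alternatives is met. The proviso offers no rescue either, since no such written consent has been filed. Condition not met.
  → At least one condition fails; no jurisdiction.
The Circuit Court of Morport:
  (a) The claim is a property claim, not an employment claim, which satisfies one of the alternatives. Met.
  (b) The amount in controversy is USD 450,000, which meets the $10,000 floor, so one alternative holds. Satisfied.
  (c) The property lies in Quenria, not Morport; no defendant resides in Morport (they reside in Quenria, Palrow) — none of the alternatives is met. Fails.
  (d) The amount in controversy is $450,000, within the 500,000 dollars ceiling, which satisfies one of the alternatives. Satisfied.
  (e) The plaintiff resides in Quenria, which is not Morport, so this disjunct is met. Condition met.
  → At least one condition fails; no jurisdiction.
No court satisfies all of its conditions.

0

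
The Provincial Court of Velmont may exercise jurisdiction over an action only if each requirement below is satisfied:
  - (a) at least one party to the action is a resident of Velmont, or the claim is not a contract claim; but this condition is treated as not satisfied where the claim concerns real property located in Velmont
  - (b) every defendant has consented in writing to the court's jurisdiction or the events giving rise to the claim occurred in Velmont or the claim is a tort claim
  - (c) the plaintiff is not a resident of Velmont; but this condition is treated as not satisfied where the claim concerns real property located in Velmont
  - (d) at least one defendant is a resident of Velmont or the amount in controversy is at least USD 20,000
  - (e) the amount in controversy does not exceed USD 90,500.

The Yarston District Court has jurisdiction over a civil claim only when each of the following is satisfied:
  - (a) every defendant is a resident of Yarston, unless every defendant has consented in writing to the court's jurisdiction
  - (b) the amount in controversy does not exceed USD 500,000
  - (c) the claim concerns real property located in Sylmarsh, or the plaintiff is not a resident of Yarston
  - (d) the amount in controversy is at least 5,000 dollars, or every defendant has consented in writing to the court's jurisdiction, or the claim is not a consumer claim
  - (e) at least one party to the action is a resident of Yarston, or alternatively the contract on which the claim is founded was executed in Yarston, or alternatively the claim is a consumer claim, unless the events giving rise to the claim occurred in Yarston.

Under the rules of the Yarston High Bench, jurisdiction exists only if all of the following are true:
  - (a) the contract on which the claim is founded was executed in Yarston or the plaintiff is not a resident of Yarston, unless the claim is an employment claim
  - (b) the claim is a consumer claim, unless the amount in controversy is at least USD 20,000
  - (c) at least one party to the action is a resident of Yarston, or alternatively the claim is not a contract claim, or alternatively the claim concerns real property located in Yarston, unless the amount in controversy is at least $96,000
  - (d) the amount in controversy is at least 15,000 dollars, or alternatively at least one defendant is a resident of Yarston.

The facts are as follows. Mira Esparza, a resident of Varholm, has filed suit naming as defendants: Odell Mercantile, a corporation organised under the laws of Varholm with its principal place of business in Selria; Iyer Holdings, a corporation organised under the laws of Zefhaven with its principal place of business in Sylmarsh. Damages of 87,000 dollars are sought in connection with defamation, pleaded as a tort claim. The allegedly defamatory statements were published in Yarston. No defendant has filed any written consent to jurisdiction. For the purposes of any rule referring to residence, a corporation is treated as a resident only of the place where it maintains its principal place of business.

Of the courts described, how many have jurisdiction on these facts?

2

The Provincial Court of Velmont:
  (a) The claim is a tort claim, not a contract claim, so one alternative holds. The carve-out does not apply: the claim does not concern real property. Satisfied.
  (b) The claim is a tort claim, so one alternative holds. Satisfied.
  (c) The plaintiff resides in Varholm, which is not Velmont. And the carve-out is inapplicable — the claim does not concern real property. Met.
  (d) The amount in controversy is $87,000, which meets the $20,000 floor, so one alternative holds. Met.
  (e) The amount in controversy is USD 87,000, within the USD 90,500 ceiling. Satisfied.
  → Jurisdiction lies.
The Yarston District Court:
  (a) The defendants reside as follows — Odell Mercantile in Selria, Iyer Holdings in Sylmarsh — not all in Yarston. And no such written consent has been filed, so the proviso does not save it. Not satisfied.
  (b) The amount in controversy is USD 87,000, within the USD 500,000 ceiling. Satisfied.
  (c) The plaintiff resides in Varholm, which is not Yarston, which satisfies one of the alternatives. Satisfied.
  (d) The amount in controversy is 87,000 dollars, which meets the USD 5,000 floor, so this disjunct is met. Met.
  (e) No party resides in Yarston; no contract (and hence no place of execution) is alleged; the claim is a tort claim, not a consumer claim — none of the alternatives is met. But the operative events occurred in Yarston, and the 'unless' clause therefore excuses the requirement. Met.
  → No jurisdiction.
The Yarston High Bench:
  (a) The plaintiff resides in Varholm, which is not Yarston — that alternative is enough. Satisfied.
  (b) The claim is a tort claim, not a consumer claim. But the amount in controversy is 87,000 dollars, which meets the $20,000 floor, and the 'unless' clause therefore excuses the requirement. Met.
  (c) The claim is a tort claim, not a contract claim, which satisfies one of the alternatives. Condition met.
  (d) The amount in controversy is 87,000 dollars, which meets the USD 15,000 floor — that alternative is enough. Condition met.
  → Every requirement is satisfied — jurisdiction.
Courts with jurisdiction: the Provincial Court of Velmont, the Yarston High Bench — 2 in total.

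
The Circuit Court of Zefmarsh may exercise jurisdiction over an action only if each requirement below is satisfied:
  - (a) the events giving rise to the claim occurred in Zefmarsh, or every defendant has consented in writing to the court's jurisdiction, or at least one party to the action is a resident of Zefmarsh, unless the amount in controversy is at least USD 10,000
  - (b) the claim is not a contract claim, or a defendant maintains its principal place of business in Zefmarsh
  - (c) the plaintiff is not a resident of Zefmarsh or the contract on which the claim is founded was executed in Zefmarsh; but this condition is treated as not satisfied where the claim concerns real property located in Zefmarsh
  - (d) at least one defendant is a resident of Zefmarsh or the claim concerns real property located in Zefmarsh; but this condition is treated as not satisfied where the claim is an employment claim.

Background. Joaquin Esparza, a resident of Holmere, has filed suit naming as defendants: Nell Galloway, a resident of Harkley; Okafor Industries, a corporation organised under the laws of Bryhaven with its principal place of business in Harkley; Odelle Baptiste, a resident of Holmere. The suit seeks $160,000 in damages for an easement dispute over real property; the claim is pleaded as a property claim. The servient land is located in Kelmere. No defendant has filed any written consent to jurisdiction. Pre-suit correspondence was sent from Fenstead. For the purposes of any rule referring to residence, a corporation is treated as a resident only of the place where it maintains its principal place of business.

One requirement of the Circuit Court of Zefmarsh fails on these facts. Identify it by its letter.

The Circuit Court of Zefmarsh:
  (a) The operative events occurred in Kelmere, not Zefmarsh; no such written consent has been filed; no party resides in Zefmarsh — every alternative fails. But the amount in controversy is USD 160,000, which meets the 10,000 dollars floor, and the 'unless' clause therefore excuses the requirement. Met.
  (b) The claim is a property claim, not a contract claim — that alternative is enough. Satisfied.
  (c) The plaintiff resides in Holmere, which is not Zefmarsh, which satisfies one of the alternatives. And the carve-out is inapplicable — the property lies in Kelmere, not Zefmarsh. Met.
  (d) No defendant resides in Zefmarsh (they reside in Harkley, Harkley, Holmere); the property lies in Kelmere, not Zefmarsh — no alternative holds. Not satisfied.
Only condition (d) fails.

(d)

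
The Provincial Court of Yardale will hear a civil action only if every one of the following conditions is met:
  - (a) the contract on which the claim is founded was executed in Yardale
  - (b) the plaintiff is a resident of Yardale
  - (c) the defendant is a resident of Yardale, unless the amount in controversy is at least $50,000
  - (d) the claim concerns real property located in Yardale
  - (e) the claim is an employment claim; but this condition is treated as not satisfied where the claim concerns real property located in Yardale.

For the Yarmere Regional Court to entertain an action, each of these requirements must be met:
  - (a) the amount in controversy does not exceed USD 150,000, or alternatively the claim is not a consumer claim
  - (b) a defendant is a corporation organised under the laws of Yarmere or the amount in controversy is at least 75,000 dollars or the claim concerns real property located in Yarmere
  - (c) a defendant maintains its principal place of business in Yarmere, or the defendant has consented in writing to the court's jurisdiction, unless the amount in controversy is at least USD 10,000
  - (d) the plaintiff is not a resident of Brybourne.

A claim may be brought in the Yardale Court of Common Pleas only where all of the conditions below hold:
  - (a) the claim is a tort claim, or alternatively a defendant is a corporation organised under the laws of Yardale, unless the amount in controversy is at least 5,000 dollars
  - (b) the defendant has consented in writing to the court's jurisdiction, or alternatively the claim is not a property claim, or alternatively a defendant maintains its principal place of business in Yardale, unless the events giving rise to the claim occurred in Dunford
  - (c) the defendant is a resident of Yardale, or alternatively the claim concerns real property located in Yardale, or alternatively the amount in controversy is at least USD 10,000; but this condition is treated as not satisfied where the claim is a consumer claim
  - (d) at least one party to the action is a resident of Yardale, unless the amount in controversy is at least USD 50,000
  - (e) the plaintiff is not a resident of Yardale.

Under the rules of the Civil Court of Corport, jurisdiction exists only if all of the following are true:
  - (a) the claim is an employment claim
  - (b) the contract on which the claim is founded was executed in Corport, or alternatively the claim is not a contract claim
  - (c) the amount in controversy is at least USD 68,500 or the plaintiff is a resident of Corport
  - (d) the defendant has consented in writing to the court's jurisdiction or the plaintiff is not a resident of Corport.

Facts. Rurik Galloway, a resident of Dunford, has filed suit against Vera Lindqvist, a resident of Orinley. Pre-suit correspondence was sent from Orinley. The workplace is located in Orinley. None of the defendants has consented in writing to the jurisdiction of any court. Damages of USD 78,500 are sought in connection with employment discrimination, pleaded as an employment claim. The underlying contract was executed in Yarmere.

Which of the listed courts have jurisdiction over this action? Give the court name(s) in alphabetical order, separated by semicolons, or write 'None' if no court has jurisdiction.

the Civil Court of Corport; the Yardale Court of Common Pleas; the Yarmere Regional Court

The Provincial Court of Yardale:
  (a) The contract was executed in Yarmere, not Yardale. Not satisfied.
  (b) The plaintiff resides in Dunford, not Yardale. Not satisfied.
  (c) The defendant resides in Orinley, not Yardale. The proviso rescues it, though: the amount in controversy is 78,500 dollars, which meets the 50,000 dollars floor. Satisfied.
  (d) The claim does not concern real property. Fails.
  (e) The claim is an employment claim. And the carve-out is inapplicable — the claim does not concern real property. Condition met.
  → The court lacks jurisdiction.
The Yarmere Regional Court:
  (a) The amount in controversy is USD 78,500, within the $150,000 ceiling, which satisfies one of the alternatives. Condition met.
  (b) The amount in controversy is USD 78,500, which meets the $75,000 floor, which satisfies one of the alternatives. Met.
  (c) No defendant is a corporation; no such written consent has been filed — none of the alternatives is met. But the amount in controversy is USD 78,500, which meets the USD 10,000 floor, and the 'unless' clause therefore excuses the requirement. Condition met.
  (d) The plaintiff resides in Dunford, which is not Brybourne. Condition met.
  → Every requirement is satisfied — jurisdiction.
The Yardale Court of Common Pleas:
  (a) The claim is an employment claim, not a tort claim; no defendant is a corporation — every alternative fails. However, the amount in controversy is $78,500, which meets the $5,000 floor, so the 'unless' proviso supplies this condition. Condition met.
  (b) The claim is an employment claim, not a property claim, so this disjunct is met. Condition met.
  (c) The amount in controversy is 78,500 dollars, which meets the USD 10,000 floor — that alternative is enough. And the carve-out is inapplicable — the claim is an employment claim, not a consumer claim. Met.
  (d) No party resides in Yardale. But the amount in controversy is 78,500 dollars, which meets the $50,000 floor, and the 'unless' clause therefore excuses the requirement. Met.
  (e) The plaintiff resides in Dunford, which is not Yardale. Satisfied.
  → Jurisdiction lies.
The Civil Court of Corport:
  (a) The claim is an employment claim. Met.
  (b) The claim is an employment claim, not a contract claim — that alternative is enough. Satisfied.
  (c) The amount in controversy is $78,500, which meets the $68,500 floor, so one alternative holds. Satisfied.
  (d) The plaintiff resides in Dunford, which is not Corport, so one alternative holds. Met.
  → All conditions met; jurisdiction exists.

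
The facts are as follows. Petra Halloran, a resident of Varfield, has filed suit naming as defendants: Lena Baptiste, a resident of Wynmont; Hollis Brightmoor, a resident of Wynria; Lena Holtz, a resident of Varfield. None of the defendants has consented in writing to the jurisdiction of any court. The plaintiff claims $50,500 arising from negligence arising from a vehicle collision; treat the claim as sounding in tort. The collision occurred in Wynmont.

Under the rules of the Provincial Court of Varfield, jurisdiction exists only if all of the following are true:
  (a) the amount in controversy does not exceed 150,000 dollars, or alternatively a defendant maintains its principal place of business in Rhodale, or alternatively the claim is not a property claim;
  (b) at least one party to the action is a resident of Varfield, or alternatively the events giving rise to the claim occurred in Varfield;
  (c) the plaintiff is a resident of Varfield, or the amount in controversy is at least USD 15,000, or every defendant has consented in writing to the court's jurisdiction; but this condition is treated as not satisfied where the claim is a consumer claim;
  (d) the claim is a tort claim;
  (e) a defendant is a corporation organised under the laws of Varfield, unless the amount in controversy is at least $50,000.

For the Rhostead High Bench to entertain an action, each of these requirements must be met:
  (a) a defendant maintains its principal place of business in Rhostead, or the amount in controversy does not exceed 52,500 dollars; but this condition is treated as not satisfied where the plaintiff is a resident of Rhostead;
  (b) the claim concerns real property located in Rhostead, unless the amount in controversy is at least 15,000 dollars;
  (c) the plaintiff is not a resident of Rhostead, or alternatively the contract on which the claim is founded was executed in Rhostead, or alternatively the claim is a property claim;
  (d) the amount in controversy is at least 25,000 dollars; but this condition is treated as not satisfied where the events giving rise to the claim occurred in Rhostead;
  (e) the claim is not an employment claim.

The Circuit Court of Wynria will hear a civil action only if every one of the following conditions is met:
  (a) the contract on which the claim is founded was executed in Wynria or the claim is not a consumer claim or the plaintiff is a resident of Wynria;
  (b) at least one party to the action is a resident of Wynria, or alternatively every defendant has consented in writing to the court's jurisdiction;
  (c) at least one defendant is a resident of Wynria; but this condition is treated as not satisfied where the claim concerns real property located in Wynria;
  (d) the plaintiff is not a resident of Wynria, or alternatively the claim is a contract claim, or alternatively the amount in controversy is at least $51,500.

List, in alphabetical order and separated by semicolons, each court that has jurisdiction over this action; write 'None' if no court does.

the Circuit Court of Wynria; the Provincial Court of Varfield; the Rhostead High Bench

The Provincial Court of Varfield:
  (a) The amount in controversy is USD 50,500, within the USD 150,000 ceiling — that alternative is enough. Met.
  (b) Petra Halloran resides in Varfield — that alternative is enough. Met.
  (c) The plaintiff resides in Varfield — that alternative is enough. The carve-out does not apply: the claim is a tort claim, not a consumer claim. Condition met.
  (d) The claim is a tort claim. Condition met.
  (e) No defendant is a corporation. But the amount in controversy is USD 50,500, which meets the 50,000 dollars floor, and the 'unless' clause therefore excuses the requirement. Condition met.
  → The court has jurisdiction.
The Rhostead High Bench:
  (a) The amount in controversy is USD 50,500, within the 52,500 dollars ceiling, which satisfies one of the alternatives. The exception is not triggered, since the plaintiff resides in Varfield, not Rhostead. Condition met.
  (b) The claim does not concern real property. However, the amount in controversy is 50,500 dollars, which meets the $15,000 floor, so the 'unless' proviso supplies this condition. Satisfied.
  (c) The plaintiff resides in Varfield, which is not Rhostead, which satisfies one of the alternatives. Met.
  (d) The amount in controversy is $50,500, which meets the $25,000 floor. The exception is not triggered, since the operative events occurred in Wynmont, not Rhostead. Condition met.
  (e) The claim is a tort claim, not an employment claim. Satisfied.
  → All conditions met; jurisdiction exists.
The Circuit Court of Wynria:
  (a) The claim is a tort claim, not a consumer claim — that alternative is enough. Satisfied.
  (b) Hollis Brightmoor resides in Wynria — that alternative is enough. Satisfied.
  (c) Hollis Brightmoor resides in Wynria. The carve-out does not apply: the claim does not concern real property. Condition met.
  (d) The plaintiff resides in Varfield, which is not Wynria, which satisfies one of the alternatives. Condition met.
  → Jurisdiction lies.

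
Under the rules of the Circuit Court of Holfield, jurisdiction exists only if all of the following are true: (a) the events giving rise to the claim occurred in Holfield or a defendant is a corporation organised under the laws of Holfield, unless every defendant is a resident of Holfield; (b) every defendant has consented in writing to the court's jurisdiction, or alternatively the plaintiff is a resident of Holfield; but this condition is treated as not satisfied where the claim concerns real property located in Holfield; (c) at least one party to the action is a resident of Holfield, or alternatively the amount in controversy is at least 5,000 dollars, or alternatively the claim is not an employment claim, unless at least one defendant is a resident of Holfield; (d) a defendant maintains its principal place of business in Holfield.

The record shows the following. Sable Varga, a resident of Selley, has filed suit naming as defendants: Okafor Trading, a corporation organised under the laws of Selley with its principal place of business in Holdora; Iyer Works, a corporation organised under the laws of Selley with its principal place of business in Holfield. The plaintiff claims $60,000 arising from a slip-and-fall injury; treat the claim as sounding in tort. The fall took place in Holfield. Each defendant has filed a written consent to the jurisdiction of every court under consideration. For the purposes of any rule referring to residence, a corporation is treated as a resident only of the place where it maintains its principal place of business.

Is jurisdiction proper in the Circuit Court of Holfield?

Yes

The Circuit Court of Holfield:
  (a) The operative events occurred in Holfield, so this disjunct is met. Met.
  (b) Every defendant has filed written consent, which satisfies one of the alternatives. The carve-out does not apply: the claim does not concern real property. Met.
  (c) Iyer Works resides in Holfield — that alternative is enough. Condition met.
  (d) Iyer Works has its principal place of business in Holfield. Met.
  → Every requirement is satisfied — jurisdiction.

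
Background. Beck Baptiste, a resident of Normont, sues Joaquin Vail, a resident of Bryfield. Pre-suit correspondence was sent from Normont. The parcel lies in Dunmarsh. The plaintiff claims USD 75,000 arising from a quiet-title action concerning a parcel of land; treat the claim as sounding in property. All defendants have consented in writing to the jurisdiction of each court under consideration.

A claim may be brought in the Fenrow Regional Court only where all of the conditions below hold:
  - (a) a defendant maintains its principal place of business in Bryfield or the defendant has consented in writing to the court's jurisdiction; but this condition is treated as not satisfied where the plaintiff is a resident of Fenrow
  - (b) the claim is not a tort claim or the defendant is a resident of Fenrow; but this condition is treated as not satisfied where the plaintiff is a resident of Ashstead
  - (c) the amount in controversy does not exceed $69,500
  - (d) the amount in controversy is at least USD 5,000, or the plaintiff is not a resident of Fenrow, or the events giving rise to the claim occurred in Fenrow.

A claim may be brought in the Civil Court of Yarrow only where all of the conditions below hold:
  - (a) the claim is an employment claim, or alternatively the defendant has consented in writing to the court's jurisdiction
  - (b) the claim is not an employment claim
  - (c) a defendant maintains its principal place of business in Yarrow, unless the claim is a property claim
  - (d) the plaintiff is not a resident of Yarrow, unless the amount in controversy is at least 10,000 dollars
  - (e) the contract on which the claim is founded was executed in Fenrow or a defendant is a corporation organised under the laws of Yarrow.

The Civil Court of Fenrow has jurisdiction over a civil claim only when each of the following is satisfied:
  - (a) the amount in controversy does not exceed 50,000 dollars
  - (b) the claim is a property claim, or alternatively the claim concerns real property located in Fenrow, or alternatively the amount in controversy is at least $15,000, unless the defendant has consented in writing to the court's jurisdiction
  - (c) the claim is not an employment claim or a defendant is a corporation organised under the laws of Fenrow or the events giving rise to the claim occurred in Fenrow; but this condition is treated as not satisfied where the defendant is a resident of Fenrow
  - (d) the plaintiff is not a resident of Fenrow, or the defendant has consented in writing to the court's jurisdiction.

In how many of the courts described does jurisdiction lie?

0

The Fenrow Regional Court:
  (a) Every defendant has filed written consent — that alternative is enough. And the carve-out is inapplicable — the plaintiff resides in Normont, not Fenrow. Met.
  (b) The claim is a property claim, not a tort claim, so this disjunct is met. The exception is not triggered, since the plaintiff resides in Normont, not Ashstead. Condition met.
  (c) The amount in controversy is $75,000, above the $69,500 ceiling. Not met.
  (d) The amount in controversy is 75,000 dollars, which meets the 5,000 dollars floor, which satisfies one of the alternatives. Met.
  → No jurisdiction.
The Civil Court of Yarrow:
  (a) Every defendant has filed written consent, so this disjunct is met. Condition met.
  (b) The claim is a property claim, not an employment claim. Met.
  (c) No defendant is a corporation. However, the claim is a property claim, so the 'unless' proviso supplies this condition. Condition met.
  (d) The plaintiff resides in Normont, which is not Yarrow. Condition met.
  (e) No contract (and hence no place of execution) is alleged; no defendant is a corporation — every alternative fails. Condition not met.
  → Not every requirement is met — no jurisdiction.
The Civil Court of Fenrow:
  (a) The amount in controversy is 75,000 dollars, above the 50,000 dollars ceiling. Condition not met.
  (b) The claim is a property claim, so this disjunct is met. Met.
  (c) The claim is a property claim, not an employment claim, which satisfies one of the alternatives. And the carve-out is inapplicable — the defendant resides in Bryfield, not Fenrow. Met.
  (d) The plaintiff resides in Normont, which is not Fenrow, which satisfies one of the alternatives. Satisfied.
  → At least one condition fails; no jurisdiction.
No court satisfies all of its conditions.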